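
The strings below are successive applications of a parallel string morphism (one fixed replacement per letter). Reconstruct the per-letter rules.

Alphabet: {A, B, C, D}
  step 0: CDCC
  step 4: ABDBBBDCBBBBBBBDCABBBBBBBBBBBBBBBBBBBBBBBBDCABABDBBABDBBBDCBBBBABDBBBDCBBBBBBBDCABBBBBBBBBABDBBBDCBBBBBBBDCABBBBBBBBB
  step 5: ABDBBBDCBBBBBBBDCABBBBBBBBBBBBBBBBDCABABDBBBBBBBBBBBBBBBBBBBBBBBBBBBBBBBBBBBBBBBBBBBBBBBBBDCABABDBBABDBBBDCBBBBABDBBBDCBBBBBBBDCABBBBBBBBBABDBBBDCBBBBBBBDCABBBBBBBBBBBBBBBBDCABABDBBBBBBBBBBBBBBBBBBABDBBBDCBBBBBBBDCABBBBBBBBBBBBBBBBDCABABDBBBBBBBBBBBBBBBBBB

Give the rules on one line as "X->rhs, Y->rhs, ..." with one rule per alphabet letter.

  step 4 ⇒ step 5: ABDBBBDCBBBBBBBDCABBBBBBBBBBBBBBBBBBBBBBBBDCABABDBBABDBBBDCBBBBABDBBBDCBBBBBBBDCABBBBBBBBBABDBBBDCBBBBBBBDCABBBBBBBBB ⇒ ABD·BB·BDC·BB·BB·BB·BDC·AB·BB·BB·BB·BB·BB·BB·BB·BDC·AB·ABD·BB·BB·BB·BB·BB·BB·BB·BB·BB·BB·BB·BB·BB·BB·BB·BB·BB·BB·BB·BB·BB·BB·BB·BB·BDC·AB·ABD·BB·ABD·BB·BDC·BB·BB·ABD·BB·BDC·BB·BB·BB·BDC·AB·BB·BB·BB·BB·ABD·BB·BDC·BB·BB·BB·BDC·AB·BB·BB·BB·BB·BB·BB·BB·BDC·AB·ABD·BB·BB·BB·BB·BB·BB·BB·BB·BB·ABD·BB·BDC·BB·BB·BB·BDC·AB·BB·BB·BB·BB·BB·BB·BB·BDC·AB·ABD·BB·BB·BB·BB·BB·BB·BB·BB·BB
    A ↦ ABD
    B ↦ BB
    C ↦ AB
    D ↦ BDC

A->ABD, B->BB, C->AB, D->BDC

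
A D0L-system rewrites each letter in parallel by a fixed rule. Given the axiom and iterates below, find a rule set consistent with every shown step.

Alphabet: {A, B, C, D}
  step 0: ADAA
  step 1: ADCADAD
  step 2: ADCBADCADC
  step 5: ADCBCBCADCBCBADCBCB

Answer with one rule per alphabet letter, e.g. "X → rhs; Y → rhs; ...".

A->AD, B->C, C->B, D->C

  step 1 ⇒ step 2: ADCADAD ⇒ AD·C·B·AD·C·AD·C
    A ↦ AD
    C ↦ B
    D ↦ C
    B ↦ C  (constrained at step 2)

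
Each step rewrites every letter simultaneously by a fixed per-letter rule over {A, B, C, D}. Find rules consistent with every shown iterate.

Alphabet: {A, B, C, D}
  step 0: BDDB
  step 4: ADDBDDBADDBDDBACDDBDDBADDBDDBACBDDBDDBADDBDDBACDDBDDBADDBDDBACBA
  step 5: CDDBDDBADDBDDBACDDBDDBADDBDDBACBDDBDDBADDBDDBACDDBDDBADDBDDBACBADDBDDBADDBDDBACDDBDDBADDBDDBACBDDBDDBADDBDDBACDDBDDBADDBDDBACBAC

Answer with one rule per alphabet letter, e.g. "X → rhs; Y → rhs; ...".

  step 4 ⇒ step 5: ADDBDDBADDBDDBACDDBDDBADDBDDBACBDDBDDBADDBDDBACDDBDDBADDBDDBACBA ⇒ C·DDB·DDB·A·DDB·DDB·A·C·DDB·DDB·A·DDB·DDB·A·C·B·DDB·DDB·A·DDB·DDB·A·C·DDB·DDB·A·DDB·DDB·A·C·B·A·DDB·DDB·A·DDB·DDB·A·C·DDB·DDB·A·DDB·DDB·A·C·B·DDB·DDB·A·DDB·DDB·A·C·DDB·DDB·A·DDB·DDB·A·C·B·A·C
    A ↦ C
    B ↦ A
    C ↦ B
    D ↦ DDB

A->C, B->A, C->B, D->DDB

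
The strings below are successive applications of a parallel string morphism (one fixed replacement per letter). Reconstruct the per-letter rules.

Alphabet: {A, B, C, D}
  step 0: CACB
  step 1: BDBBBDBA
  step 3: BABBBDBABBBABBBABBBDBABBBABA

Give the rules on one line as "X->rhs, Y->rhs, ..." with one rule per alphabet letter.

A->BB, B->BA, C->BD, D->C

  step 0 ⇒ step 1: CACB ⇒ BD·BB·BD·BA
    A ↦ BB
    B ↦ BA
    C ↦ BD
    D ↦ C  (constrained at step 1)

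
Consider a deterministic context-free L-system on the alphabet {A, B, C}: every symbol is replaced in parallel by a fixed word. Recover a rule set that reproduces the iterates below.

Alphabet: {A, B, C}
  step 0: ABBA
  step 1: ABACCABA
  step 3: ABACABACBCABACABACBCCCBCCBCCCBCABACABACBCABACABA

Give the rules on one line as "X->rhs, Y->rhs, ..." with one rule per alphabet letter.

  step 0 ⇒ step 1: ABBA ⇒ ABA·C·C·ABA
    A ↦ ABA
    B ↦ C
    C ↦ CBC  (constrained at step 1)

A->ABA, B->C, C->CBC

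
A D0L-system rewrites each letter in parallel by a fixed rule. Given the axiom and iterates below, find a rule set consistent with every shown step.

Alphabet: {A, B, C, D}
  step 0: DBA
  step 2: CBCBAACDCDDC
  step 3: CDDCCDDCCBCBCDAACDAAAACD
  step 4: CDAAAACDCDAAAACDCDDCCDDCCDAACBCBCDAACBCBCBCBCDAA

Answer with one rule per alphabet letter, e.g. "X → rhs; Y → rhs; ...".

A->CB, B->DC, C->CD, D->AA

  step 3 ⇒ step 4: CDDCCDDCCBCBCDAACDAAAACD ⇒ CD·AA·AA·CD·CD·AA·AA·CD·CD·DC·CD·DC·CD·AA·CB·CB·CD·AA·CB·CB·CB·CB·CD·AA
    A ↦ CB
    B ↦ DC
    C ↦ CD
    D ↦ AA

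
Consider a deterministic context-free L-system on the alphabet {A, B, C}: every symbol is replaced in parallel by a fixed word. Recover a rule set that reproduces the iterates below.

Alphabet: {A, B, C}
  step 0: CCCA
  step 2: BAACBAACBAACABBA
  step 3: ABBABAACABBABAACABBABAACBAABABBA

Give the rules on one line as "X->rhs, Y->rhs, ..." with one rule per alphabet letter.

  step 2 ⇒ step 3: BAACBAACBAACABBA ⇒ AB·BA·BA·AC·AB·BA·BA·AC·AB·BA·BA·AC·BA·AB·AB·BA
    A ↦ BA
    B ↦ AB
    C ↦ AC

A->BA, B->AB, C->AC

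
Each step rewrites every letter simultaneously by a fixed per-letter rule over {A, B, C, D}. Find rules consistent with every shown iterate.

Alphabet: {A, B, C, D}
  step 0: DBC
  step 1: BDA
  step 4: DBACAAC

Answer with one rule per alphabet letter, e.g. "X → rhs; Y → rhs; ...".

  step 0 ⇒ step 1: DBC ⇒ B·D·A
    B ↦ D
    C ↦ A
    D ↦ B
    A ↦ AC  (constrained at step 1)

A->AC, B->D, C->A, D->B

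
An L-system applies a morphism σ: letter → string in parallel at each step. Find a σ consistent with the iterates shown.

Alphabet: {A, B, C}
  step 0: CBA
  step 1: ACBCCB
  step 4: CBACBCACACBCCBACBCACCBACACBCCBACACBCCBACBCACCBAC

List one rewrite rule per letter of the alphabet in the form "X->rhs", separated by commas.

A->CB, B->BC, C->AC

  step 0 ⇒ step 1: CBA ⇒ AC·BC·CB
    A ↦ CB
    B ↦ BC
    C ↦ AC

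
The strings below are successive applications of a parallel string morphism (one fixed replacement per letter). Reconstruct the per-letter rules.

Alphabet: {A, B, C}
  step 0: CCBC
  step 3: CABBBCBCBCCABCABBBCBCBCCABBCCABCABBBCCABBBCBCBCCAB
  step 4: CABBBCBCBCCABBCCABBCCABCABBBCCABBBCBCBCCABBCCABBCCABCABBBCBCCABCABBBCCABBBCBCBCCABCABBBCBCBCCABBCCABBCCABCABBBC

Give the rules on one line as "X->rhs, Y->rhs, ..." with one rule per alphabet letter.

A->B, B->BC, C->CAB

  step 3 ⇒ step 4: CABBBCBCBCCABCABBBCBCBCCABBCCABCABBBCCABBBCBCBCCAB ⇒ CAB·B·BC·BC·BC·CAB·BC·CAB·BC·CAB·CAB·B·BC·CAB·B·BC·BC·BC·CAB·BC·CAB·BC·CAB·CAB·B·BC·BC·CAB·CAB·B·BC·CAB·B·BC·BC·BC·CAB·CAB·B·BC·BC·BC·CAB·BC·CAB·BC·CAB·CAB·B·BC
    A ↦ B
    B ↦ BC
    C ↦ CAB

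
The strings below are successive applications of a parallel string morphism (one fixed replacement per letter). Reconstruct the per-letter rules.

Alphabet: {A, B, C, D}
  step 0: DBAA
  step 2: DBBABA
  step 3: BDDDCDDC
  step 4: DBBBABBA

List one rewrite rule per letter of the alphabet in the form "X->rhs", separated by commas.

  step 3 ⇒ step 4: BDDDCDDC ⇒ D·B·B·B·A·B·B·A
    B ↦ D
    C ↦ A
    D ↦ B
  step 2 ⇒ step 3: DBBABA ⇒ B·D·D·DC·D·DC
    A ↦ DC

A->DC, B->D, C->A, D->B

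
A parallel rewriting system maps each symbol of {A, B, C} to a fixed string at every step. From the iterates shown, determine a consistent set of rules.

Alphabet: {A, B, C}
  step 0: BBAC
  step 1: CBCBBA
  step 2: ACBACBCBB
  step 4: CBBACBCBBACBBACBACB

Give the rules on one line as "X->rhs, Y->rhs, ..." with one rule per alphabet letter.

  step 1 ⇒ step 2: CBCBBA ⇒ A·CB·A·CB·CB·B
    A ↦ B
    B ↦ CB
    C ↦ A

A->B, B->CB, C->A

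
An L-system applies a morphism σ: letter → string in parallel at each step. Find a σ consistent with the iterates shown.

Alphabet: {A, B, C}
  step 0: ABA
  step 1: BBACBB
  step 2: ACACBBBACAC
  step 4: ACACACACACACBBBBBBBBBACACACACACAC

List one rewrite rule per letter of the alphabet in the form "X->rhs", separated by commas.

  step 1 ⇒ step 2: BBACBB ⇒ AC·AC·BB·B·AC·AC
    A ↦ BB
    B ↦ AC
    C ↦ B

A->BB, B->AC, C->B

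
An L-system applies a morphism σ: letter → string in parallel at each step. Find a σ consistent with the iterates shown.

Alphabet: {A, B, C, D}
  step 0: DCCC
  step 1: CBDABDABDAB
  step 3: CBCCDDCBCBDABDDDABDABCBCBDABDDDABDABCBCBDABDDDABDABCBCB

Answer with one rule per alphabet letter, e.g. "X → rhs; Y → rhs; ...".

A->CC, B->DD, C->DAB, D->CB

  step 0 ⇒ step 1: DCCC ⇒ CB·DAB·DAB·DAB
    C ↦ DAB
    D ↦ CB
    A ↦ CC  (constrained at step 1)
    B ↦ DD  (constrained at step 1)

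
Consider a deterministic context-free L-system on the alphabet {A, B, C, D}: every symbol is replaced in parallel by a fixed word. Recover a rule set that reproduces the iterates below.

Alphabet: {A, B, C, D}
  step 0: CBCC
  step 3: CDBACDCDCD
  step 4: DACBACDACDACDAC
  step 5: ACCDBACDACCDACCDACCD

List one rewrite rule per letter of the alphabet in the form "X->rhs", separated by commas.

  step 4 ⇒ step 5: DACBACDACDACDAC ⇒ AC·C·D·BA·C·D·AC·C·D·AC·C·D·AC·C·D
    A ↦ C
    B ↦ BA
    C ↦ D
    D ↦ AC

A->C, B->BA, C->D, D->AC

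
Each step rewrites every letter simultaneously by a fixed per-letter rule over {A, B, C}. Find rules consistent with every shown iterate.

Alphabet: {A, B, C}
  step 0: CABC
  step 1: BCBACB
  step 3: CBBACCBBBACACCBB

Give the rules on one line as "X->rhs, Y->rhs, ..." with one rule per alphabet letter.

  step 0 ⇒ step 1: CABC ⇒ B·CB·AC·B
    A ↦ CB
    B ↦ AC
    C ↦ B

A->CB, B->AC, C->B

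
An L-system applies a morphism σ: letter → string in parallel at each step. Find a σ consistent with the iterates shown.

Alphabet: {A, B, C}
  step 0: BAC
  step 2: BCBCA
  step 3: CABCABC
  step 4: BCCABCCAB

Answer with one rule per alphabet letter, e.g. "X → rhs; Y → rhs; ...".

A->C, B->CA, C->B

  step 3 ⇒ step 4: CABCABC ⇒ B·C·CA·B·C·CA·B
    A ↦ C
    B ↦ CA
    C ↦ B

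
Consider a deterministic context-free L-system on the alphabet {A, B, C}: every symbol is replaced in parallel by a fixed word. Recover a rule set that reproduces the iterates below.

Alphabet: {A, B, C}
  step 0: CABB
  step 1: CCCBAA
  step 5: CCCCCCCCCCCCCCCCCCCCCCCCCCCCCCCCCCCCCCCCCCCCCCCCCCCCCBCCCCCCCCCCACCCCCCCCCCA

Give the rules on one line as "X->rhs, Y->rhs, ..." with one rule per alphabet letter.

A->CB, B->A, C->CC

  step 0 ⇒ step 1: CABB ⇒ CC·CB·A·A
    A ↦ CB
    B ↦ A
    C ↦ CC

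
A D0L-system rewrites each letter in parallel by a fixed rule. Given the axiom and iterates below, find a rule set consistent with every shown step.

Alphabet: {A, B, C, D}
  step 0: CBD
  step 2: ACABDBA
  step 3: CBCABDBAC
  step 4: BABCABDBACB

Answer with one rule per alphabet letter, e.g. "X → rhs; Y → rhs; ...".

A->C, B->A, C->B, D->BDB

  step 3 ⇒ step 4: CBCABDBAC ⇒ B·A·B·C·A·BDB·A·C·B
    A ↦ C
    B ↦ A
    C ↦ B
    D ↦ BDB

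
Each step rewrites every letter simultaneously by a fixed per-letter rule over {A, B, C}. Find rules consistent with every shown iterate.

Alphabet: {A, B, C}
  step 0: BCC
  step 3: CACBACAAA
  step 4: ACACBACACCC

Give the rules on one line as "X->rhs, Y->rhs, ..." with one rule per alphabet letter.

  step 3 ⇒ step 4: CACBACAAA ⇒ A·C·A·CBA·C·A·C·C·C
    A ↦ C
    B ↦ CBA
    C ↦ A

A->C, B->CBA, C->A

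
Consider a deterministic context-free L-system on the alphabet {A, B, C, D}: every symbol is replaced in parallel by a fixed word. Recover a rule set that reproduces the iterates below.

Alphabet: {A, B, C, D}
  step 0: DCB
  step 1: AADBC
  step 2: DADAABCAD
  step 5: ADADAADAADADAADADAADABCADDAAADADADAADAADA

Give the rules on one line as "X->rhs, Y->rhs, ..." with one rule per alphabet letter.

  step 1 ⇒ step 2: AADBC ⇒ DA·DA·A·BC·AD
    A ↦ DA
    B ↦ BC
    C ↦ AD
    D ↦ A

A->DA, B->BC, C->AD, D->A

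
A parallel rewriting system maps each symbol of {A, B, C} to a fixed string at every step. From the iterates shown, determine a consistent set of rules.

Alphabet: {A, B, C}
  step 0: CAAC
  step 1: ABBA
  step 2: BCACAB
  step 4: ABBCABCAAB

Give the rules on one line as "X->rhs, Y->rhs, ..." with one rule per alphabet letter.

  step 1 ⇒ step 2: ABBA ⇒ B·CA·CA·B
    A ↦ B
    B ↦ CA
  step 0 ⇒ step 1: CAAC ⇒ A·B·B·A
    C ↦ A

A->B, B->CA, C->A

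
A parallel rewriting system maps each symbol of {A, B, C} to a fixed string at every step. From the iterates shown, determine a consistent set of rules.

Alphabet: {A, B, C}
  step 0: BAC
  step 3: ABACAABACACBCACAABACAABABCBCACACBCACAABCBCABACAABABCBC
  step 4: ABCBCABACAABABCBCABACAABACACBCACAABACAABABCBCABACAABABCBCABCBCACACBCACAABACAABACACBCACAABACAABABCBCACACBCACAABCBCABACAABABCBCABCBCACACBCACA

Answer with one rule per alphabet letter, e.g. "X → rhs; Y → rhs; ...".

  step 3 ⇒ step 4: ABACAABACACBCACAABACAABABCBCACACBCACAABCBCABACAABABCBC ⇒ AB·CBC·AB·ACA·AB·AB·CBC·AB·ACA·AB·ACA·CBC·ACA·AB·ACA·AB·AB·CBC·AB·ACA·AB·AB·CBC·AB·CBC·ACA·CBC·ACA·AB·ACA·AB·ACA·CBC·ACA·AB·ACA·AB·AB·CBC·ACA·CBC·ACA·AB·CBC·AB·ACA·AB·AB·CBC·AB·CBC·ACA·CBC·ACA
    A ↦ AB
    B ↦ CBC
    C ↦ ACA

A->AB, B->CBC, C->ACA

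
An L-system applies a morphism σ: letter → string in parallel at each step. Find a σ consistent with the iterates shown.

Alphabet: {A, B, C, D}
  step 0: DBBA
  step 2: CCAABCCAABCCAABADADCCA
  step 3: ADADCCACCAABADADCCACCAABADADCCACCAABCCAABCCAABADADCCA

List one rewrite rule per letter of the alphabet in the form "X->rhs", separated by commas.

A->CCA, B->AB, C->AD, D->AB

  step 2 ⇒ step 3: CCAABCCAABCCAABADADCCA ⇒ AD·AD·CCA·CCA·AB·AD·AD·CCA·CCA·AB·AD·AD·CCA·CCA·AB·CCA·AB·CCA·AB·AD·AD·CCA
    A ↦ CCA
    B ↦ AB
    C ↦ AD
    D ↦ AB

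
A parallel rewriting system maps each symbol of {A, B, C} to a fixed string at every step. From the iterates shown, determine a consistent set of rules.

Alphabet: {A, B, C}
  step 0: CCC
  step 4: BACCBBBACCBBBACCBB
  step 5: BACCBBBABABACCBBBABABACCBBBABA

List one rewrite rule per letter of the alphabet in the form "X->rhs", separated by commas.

  step 4 ⇒ step 5: BACCBBBACCBBBACCBB ⇒ BA·CC·B·B·BA·BA·BA·CC·B·B·BA·BA·BA·CC·B·B·BA·BA
    A ↦ CC
    B ↦ BA
    C ↦ B

A->CC, B->BA, C->B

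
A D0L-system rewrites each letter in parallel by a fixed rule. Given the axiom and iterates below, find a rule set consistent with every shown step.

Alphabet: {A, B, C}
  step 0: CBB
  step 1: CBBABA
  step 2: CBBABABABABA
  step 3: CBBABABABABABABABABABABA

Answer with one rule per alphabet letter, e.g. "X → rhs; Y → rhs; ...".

A->BA, B->BA, C->CB

  step 2 ⇒ step 3: CBBABABABABA ⇒ CB·BA·BA·BA·BA·BA·BA·BA·BA·BA·BA·BA
    A ↦ BA
    B ↦ BA
    C ↦ CB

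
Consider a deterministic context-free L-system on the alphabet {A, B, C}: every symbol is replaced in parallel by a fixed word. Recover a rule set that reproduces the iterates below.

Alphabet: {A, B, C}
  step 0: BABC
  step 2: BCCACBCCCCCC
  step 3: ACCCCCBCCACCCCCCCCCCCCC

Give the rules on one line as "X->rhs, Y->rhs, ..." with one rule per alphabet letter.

A->B, B->AC, C->CC

  step 2 ⇒ step 3: BCCACBCCCCCC ⇒ AC·CC·CC·B·CC·AC·CC·CC·CC·CC·CC·CC
    A ↦ B
    B ↦ AC
    C ↦ CC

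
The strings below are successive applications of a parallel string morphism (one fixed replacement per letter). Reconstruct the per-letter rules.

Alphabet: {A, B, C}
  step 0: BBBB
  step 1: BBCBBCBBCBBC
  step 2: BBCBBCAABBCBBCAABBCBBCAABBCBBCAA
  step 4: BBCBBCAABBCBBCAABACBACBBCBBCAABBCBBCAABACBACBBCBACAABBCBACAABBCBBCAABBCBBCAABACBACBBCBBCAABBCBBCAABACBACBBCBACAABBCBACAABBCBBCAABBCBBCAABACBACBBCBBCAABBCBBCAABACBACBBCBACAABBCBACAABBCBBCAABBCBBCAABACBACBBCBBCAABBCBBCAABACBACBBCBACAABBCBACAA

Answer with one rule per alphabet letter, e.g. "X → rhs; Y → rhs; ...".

A->BAC, B->BBC, C->AA

  step 1 ⇒ step 2: BBCBBCBBCBBC ⇒ BBC·BBC·AA·BBC·BBC·AA·BBC·BBC·AA·BBC·BBC·AA
    B ↦ BBC
    C ↦ AA
    A ↦ BAC  (constrained at step 2)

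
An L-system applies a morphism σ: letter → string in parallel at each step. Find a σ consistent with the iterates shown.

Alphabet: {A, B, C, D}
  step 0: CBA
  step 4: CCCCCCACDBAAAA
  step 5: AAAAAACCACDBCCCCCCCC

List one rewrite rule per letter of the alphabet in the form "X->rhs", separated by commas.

  step 4 ⇒ step 5: CCCCCCACDBAAAA ⇒ A·A·A·A·A·A·CC·A·C·DB·CC·CC·CC·CC
    A ↦ CC
    B ↦ DB
    C ↦ A
    D ↦ C

A->CC, B->DB, C->A, D->C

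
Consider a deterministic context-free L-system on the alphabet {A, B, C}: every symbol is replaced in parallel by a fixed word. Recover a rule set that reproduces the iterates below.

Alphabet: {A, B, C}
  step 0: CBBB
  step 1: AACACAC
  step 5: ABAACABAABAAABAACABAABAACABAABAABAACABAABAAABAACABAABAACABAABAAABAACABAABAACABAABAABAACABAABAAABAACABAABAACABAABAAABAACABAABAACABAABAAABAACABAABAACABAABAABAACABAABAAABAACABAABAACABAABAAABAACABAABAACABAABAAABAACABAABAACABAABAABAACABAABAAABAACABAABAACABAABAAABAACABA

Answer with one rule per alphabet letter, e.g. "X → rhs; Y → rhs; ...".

  step 0 ⇒ step 1: CBBB ⇒ A·AC·AC·AC
    B ↦ AC
    C ↦ A
    A ↦ ABA  (constrained at step 1)

A->ABA, B->AC, C->A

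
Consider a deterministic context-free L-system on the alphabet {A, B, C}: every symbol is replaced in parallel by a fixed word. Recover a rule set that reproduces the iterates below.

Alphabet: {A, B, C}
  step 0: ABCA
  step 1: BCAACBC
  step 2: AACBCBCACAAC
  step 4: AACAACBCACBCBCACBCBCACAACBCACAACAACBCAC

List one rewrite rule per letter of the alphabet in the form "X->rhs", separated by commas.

  step 1 ⇒ step 2: BCAACBC ⇒ A·AC·BC·BC·AC·A·AC
    A ↦ BC
    B ↦ A
    C ↦ AC

A->BC, B->A, C->AC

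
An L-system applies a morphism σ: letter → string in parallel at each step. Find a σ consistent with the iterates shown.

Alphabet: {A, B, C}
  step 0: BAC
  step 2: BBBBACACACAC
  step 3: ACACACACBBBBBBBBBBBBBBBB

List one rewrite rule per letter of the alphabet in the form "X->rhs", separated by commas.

  step 2 ⇒ step 3: BBBBACACACAC ⇒ AC·AC·AC·AC·BB·BB·BB·BB·BB·BB·BB·BB
    A ↦ BB
    B ↦ AC
    C ↦ BB

A->BB, B->AC, C->BB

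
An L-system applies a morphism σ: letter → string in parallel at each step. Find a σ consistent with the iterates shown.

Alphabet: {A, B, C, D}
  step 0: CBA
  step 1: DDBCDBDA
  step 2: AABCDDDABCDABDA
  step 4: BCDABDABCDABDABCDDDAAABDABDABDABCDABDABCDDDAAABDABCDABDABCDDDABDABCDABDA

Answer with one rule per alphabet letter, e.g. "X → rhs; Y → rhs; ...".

  step 1 ⇒ step 2: DDBCDBDA ⇒ A·A·BCD·DD·A·BCD·A·BDA
    A ↦ BDA
    B ↦ BCD
    C ↦ DD
    D ↦ A

A->BDA, B->BCD, C->DD, D->A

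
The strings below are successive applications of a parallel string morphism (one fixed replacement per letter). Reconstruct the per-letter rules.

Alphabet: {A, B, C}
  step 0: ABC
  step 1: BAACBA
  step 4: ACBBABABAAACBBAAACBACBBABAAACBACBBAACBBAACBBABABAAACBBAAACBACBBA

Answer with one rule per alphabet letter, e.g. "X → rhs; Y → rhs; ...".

  step 0 ⇒ step 1: ABC ⇒ BA·ACB·A
    A ↦ BA
    B ↦ ACB
    C ↦ A

A->BA, B->ACB, C->A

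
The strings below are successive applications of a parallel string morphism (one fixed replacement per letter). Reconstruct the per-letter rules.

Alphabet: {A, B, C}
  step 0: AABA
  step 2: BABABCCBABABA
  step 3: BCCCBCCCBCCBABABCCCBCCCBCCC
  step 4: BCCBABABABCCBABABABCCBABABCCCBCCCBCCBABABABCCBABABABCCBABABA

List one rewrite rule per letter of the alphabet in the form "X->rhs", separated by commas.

  step 3 ⇒ step 4: BCCCBCCCBCCBABABCCCBCCCBCCC ⇒ BCC·BA·BA·BA·BCC·BA·BA·BA·BCC·BA·BA·BCC·C·BCC·C·BCC·BA·BA·BA·BCC·BA·BA·BA·BCC·BA·BA·BA
    A ↦ C
    B ↦ BCC
    C ↦ BA

A->C, B->BCC, C->BA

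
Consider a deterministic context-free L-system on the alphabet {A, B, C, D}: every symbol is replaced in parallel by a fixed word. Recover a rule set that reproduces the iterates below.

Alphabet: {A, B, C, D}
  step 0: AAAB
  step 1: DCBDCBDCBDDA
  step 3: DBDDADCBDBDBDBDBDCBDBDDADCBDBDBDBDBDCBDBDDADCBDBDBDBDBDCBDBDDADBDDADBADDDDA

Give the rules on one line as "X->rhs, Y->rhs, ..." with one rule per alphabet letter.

  step 0 ⇒ step 1: AAAB ⇒ DCB·DCB·DCB·DDA
    A ↦ DCB
    B ↦ DDA
    C ↦ ADD  (constrained at step 1)
    D ↦ DB  (constrained at step 1)

A->DCB, B->DDA, C->ADD, D->DB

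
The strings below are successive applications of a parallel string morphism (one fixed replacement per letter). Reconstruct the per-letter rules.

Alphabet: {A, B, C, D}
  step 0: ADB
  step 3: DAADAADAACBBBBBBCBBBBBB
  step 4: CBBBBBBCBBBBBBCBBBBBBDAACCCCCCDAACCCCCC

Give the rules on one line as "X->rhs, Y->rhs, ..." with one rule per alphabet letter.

A->BBB, B->C, C->DAA, D->C

  step 3 ⇒ step 4: DAADAADAACBBBBBBCBBBBBB ⇒ C·BBB·BBB·C·BBB·BBB·C·BBB·BBB·DAA·C·C·C·C·C·C·DAA·C·C·C·C·C·C
    A ↦ BBB
    B ↦ C
    C ↦ DAA
    D ↦ C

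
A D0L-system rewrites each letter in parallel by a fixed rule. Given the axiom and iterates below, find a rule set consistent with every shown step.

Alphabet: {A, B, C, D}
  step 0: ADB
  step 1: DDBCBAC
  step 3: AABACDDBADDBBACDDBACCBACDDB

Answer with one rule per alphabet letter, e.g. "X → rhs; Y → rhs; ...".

A->DDB, B->BAC, C->A, D->C

  step 0 ⇒ step 1: ADB ⇒ DDB·C·BAC
    A ↦ DDB
    B ↦ BAC
    D ↦ C
    C ↦ A  (constrained at step 1)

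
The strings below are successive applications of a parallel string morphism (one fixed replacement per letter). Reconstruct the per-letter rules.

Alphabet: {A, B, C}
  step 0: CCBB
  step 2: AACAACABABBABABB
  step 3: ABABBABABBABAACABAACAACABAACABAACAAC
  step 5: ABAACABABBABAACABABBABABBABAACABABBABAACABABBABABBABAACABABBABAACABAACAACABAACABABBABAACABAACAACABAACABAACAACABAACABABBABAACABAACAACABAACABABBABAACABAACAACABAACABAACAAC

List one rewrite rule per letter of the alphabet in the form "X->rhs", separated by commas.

  step 2 ⇒ step 3: AACAACABABBABABB ⇒ AB·AB·B·AB·AB·B·AB·AAC·AB·AAC·AAC·AB·AAC·AB·AAC·AAC
    A ↦ AB
    B ↦ AAC
    C ↦ B

A->AB, B->AAC, C->B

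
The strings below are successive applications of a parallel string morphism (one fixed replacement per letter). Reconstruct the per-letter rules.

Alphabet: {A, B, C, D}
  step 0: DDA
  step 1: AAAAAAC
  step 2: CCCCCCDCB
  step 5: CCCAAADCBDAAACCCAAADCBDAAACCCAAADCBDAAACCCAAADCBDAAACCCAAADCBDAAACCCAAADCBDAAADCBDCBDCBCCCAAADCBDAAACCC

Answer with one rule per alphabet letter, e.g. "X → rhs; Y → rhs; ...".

A->C, B->D, C->DCB, D->AAA

  step 1 ⇒ step 2: AAAAAAC ⇒ C·C·C·C·C·C·DCB
    A ↦ C
    C ↦ DCB
    B ↦ D  (constrained at step 2)
  step 0 ⇒ step 1: DDA ⇒ AAA·AAA·C
    D ↦ AAA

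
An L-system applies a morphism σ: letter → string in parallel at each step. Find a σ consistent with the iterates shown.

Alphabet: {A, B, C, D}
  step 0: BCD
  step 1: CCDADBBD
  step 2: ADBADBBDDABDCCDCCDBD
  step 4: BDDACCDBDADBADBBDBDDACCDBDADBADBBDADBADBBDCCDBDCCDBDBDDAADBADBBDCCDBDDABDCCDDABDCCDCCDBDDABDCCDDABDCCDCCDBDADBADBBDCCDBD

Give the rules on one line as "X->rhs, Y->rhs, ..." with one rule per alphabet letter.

  step 1 ⇒ step 2: CCDADBBD ⇒ ADB·ADB·BD·DA·BD·CCD·CCD·BD
    A ↦ DA
    B ↦ CCD
    C ↦ ADB
    D ↦ BD

A->DA, B->CCD, C->ADB, D->BD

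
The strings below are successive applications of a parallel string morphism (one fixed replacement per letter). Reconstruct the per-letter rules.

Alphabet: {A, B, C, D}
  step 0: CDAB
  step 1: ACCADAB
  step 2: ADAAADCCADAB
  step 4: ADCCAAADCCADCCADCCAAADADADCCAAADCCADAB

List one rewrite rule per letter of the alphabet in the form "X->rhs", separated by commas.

  step 1 ⇒ step 2: ACCADAB ⇒ AD·A·A·AD·CC·AD·AB
    A ↦ AD
    B ↦ AB
    C ↦ A
    D ↦ CC

A->AD, B->AB, C->A, D->CC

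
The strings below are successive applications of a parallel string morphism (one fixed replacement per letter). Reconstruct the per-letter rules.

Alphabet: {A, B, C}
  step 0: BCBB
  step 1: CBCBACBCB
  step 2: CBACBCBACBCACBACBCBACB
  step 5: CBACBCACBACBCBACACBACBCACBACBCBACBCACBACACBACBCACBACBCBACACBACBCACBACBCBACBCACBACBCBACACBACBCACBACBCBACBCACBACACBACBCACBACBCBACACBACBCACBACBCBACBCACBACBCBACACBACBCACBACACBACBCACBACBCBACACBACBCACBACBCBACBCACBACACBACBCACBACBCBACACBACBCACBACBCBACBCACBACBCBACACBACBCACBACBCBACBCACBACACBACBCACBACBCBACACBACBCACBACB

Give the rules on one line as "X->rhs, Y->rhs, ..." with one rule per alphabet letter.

  step 1 ⇒ step 2: CBCBACBCB ⇒ CBA·CB·CBA·CB·CA·CBA·CB·CBA·CB
    A ↦ CA
    B ↦ CB
    C ↦ CBA

A->CA, B->CB, C->CBA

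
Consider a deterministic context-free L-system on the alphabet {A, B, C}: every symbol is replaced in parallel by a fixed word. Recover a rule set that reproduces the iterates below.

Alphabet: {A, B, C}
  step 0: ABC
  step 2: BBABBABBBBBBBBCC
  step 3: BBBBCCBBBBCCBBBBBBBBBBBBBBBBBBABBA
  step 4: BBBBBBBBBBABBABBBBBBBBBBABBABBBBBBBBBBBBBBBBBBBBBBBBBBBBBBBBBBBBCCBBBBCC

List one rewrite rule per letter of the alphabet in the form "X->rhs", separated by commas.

  step 3 ⇒ step 4: BBBBCCBBBBCCBBBBBBBBBBBBBBBBBBABBA ⇒ BB·BB·BB·BB·BBA·BBA·BB·BB·BB·BB·BBA·BBA·BB·BB·BB·BB·BB·BB·BB·BB·BB·BB·BB·BB·BB·BB·BB·BB·BB·BB·CC·BB·BB·CC
    A ↦ CC
    B ↦ BB
    C ↦ BBA

A->CC, B->BB, C->BBA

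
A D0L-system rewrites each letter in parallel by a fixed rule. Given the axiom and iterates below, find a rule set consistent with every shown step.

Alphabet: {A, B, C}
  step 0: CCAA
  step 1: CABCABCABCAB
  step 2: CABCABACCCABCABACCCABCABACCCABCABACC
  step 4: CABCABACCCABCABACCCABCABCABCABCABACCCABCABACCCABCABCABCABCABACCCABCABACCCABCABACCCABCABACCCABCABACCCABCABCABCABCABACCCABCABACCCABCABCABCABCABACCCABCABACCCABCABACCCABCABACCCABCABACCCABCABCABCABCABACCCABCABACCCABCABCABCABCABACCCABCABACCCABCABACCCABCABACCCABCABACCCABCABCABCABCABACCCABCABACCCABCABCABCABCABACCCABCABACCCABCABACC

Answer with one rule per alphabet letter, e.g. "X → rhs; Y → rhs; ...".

  step 1 ⇒ step 2: CABCABCABCAB ⇒ CAB·CAB·ACC·CAB·CAB·ACC·CAB·CAB·ACC·CAB·CAB·ACC
    A ↦ CAB
    B ↦ ACC
    C ↦ CAB

A->CAB, B->ACC, C->CAB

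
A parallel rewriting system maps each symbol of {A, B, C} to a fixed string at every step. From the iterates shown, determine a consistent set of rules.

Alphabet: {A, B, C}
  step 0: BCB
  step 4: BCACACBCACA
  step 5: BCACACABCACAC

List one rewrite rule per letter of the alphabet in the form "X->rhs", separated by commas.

  step 4 ⇒ step 5: BCACACBCACA ⇒ BC·A·C·A·C·A·BC·A·C·A·C
    A ↦ C
    B ↦ BC
    C ↦ A

A->C, B->BC, C->A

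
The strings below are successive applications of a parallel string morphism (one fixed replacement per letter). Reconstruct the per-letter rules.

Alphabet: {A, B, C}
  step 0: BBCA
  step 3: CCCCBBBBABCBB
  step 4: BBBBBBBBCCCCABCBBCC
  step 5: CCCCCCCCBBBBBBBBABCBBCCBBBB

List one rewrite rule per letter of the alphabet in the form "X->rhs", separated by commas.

A->AB, B->C, C->BB

  step 4 ⇒ step 5: BBBBBBBBCCCCABCBBCC ⇒ C·C·C·C·C·C·C·C·BB·BB·BB·BB·AB·C·BB·C·C·BB·BB
    A ↦ AB
    B ↦ C
    C ↦ BB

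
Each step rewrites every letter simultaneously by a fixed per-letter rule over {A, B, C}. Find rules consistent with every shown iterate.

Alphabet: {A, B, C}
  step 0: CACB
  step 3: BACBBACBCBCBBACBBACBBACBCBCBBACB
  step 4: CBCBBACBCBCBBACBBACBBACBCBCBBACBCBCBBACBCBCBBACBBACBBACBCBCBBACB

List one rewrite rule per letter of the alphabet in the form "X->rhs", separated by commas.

A->CB, B->CB, C->BA

  step 3 ⇒ step 4: BACBBACBCBCBBACBBACBBACBCBCBBACB ⇒ CB·CB·BA·CB·CB·CB·BA·CB·BA·CB·BA·CB·CB·CB·BA·CB·CB·CB·BA·CB·CB·CB·BA·CB·BA·CB·BA·CB·CB·CB·BA·CB
    A ↦ CB
    B ↦ CB
    C ↦ BA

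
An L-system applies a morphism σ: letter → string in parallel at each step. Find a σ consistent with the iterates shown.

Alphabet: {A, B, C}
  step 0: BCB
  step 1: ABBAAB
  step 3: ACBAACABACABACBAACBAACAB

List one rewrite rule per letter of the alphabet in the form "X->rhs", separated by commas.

A->AC, B->AB, C->BA

  step 0 ⇒ step 1: BCB ⇒ AB·BA·AB
    B ↦ AB
    C ↦ BA
    A ↦ AC  (constrained at step 1)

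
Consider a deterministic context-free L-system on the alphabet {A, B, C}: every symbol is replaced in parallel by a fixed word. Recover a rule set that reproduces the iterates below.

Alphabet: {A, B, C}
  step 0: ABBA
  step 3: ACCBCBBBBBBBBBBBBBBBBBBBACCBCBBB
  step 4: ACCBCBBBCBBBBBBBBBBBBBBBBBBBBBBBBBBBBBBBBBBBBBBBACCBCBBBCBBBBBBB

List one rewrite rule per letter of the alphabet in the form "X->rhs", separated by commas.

A->AC, B->BB, C->CB

  step 3 ⇒ step 4: ACCBCBBBBBBBBBBBBBBBBBBBACCBCBBB ⇒ AC·CB·CB·BB·CB·BB·BB·BB·BB·BB·BB·BB·BB·BB·BB·BB·BB·BB·BB·BB·BB·BB·BB·BB·AC·CB·CB·BB·CB·BB·BB·BB
    A ↦ AC
    B ↦ BB
    C ↦ CB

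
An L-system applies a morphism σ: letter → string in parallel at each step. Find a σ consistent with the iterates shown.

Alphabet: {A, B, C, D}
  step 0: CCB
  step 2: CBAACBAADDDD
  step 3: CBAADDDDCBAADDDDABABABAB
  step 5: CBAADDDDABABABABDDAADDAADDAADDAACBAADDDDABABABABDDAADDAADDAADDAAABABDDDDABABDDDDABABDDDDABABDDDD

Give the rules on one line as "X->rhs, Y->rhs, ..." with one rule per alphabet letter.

  step 2 ⇒ step 3: CBAACBAADDDD ⇒ CB·AA·DD·DD·CB·AA·DD·DD·AB·AB·AB·AB
    A ↦ DD
    B ↦ AA
    C ↦ CB
    D ↦ AB

A->DD, B->AA, C->CB, D->AB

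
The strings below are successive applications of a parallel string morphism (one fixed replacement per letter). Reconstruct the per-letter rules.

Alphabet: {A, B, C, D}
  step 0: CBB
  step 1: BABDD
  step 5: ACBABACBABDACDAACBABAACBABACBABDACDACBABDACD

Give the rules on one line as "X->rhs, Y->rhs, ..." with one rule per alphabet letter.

A->AC, B->D, C->BAB, D->A

  step 0 ⇒ step 1: CBB ⇒ BAB·D·D
    B ↦ D
    C ↦ BAB
    A ↦ AC  (constrained at step 1)
    D ↦ A  (constrained at step 1)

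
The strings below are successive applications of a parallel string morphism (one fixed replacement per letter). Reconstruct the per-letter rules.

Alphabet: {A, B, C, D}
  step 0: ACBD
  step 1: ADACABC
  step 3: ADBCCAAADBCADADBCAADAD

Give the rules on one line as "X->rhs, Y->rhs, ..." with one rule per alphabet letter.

A->AD, B->CA, C->A, D->BC

  step 0 ⇒ step 1: ACBD ⇒ AD·A·CA·BC
    A ↦ AD
    B ↦ CA
    C ↦ A
    D ↦ BC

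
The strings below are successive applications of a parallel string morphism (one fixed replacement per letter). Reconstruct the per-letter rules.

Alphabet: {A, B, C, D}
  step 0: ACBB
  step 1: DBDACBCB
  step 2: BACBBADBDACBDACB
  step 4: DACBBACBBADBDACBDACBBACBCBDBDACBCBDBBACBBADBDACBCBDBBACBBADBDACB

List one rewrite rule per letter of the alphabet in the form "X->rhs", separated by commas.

A->DB, B->CB, C->DA, D->BA

  step 1 ⇒ step 2: DBDACBCB ⇒ BA·CB·BA·DB·DA·CB·DA·CB
    A ↦ DB
    B ↦ CB
    C ↦ DA
    D ↦ BA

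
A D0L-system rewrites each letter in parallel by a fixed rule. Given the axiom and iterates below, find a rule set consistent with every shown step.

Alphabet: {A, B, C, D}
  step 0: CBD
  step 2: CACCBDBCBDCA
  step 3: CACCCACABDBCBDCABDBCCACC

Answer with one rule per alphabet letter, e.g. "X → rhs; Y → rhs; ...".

  step 2 ⇒ step 3: CACCBDBCBDCA ⇒ CA·CC·CA·CA·BD·BC·BD·CA·BD·BC·CA·CC
    A ↦ CC
    B ↦ BD
    C ↦ CA
    D ↦ BC

A->CC, B->BD, C->CA, D->BC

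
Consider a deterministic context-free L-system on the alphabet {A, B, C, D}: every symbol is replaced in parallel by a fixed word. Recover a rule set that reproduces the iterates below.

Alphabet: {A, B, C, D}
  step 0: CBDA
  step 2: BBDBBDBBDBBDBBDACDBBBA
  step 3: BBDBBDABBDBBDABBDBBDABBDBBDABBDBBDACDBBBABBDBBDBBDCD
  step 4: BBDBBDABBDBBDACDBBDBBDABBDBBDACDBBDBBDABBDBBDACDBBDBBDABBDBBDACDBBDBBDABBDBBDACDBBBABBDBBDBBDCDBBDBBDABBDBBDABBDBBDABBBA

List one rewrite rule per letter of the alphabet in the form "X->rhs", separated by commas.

A->CD, B->BBD, C->BBB, D->A

  step 3 ⇒ step 4: BBDBBDABBDBBDABBDBBDABBDBBDABBDBBDACDBBBABBDBBDBBDCD ⇒ BBD·BBD·A·BBD·BBD·A·CD·BBD·BBD·A·BBD·BBD·A·CD·BBD·BBD·A·BBD·BBD·A·CD·BBD·BBD·A·BBD·BBD·A·CD·BBD·BBD·A·BBD·BBD·A·CD·BBB·A·BBD·BBD·BBD·CD·BBD·BBD·A·BBD·BBD·A·BBD·BBD·A·BBB·A
    A ↦ CD
    B ↦ BBD
    C ↦ BBB
    D ↦ A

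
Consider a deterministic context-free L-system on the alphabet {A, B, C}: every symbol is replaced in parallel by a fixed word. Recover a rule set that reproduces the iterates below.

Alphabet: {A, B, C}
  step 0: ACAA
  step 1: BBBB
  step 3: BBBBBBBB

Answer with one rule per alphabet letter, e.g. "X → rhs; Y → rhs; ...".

A->B, B->CA, C->B

  step 0 ⇒ step 1: ACAA ⇒ B·B·B·B
    A ↦ B
    C ↦ B
    B ↦ CA  (constrained at step 1)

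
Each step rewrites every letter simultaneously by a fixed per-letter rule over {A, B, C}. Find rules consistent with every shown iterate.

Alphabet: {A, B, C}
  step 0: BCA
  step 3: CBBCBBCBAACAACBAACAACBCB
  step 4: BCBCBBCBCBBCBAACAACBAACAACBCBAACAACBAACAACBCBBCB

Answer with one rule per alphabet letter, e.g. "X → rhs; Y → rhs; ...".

  step 3 ⇒ step 4: CBBCBBCBAACAACBAACAACBCB ⇒ B·CB·CB·B·CB·CB·B·CB·AAC·AAC·B·AAC·AAC·B·CB·AAC·AAC·B·AAC·AAC·B·CB·B·CB
    A ↦ AAC
    B ↦ CB
    C ↦ B

A->AAC, B->CB, C->B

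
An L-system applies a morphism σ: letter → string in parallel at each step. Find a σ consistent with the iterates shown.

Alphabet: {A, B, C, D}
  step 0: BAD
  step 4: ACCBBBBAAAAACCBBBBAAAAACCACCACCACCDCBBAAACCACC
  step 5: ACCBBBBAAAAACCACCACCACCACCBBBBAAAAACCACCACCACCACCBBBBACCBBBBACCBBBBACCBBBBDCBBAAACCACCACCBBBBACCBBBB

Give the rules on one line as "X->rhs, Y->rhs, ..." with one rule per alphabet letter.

  step 4 ⇒ step 5: ACCBBBBAAAAACCBBBBAAAAACCACCACCACCDCBBAAACCACC ⇒ ACC·BB·BB·A·A·A·A·ACC·ACC·ACC·ACC·ACC·BB·BB·A·A·A·A·ACC·ACC·ACC·ACC·ACC·BB·BB·ACC·BB·BB·ACC·BB·BB·ACC·BB·BB·DC·BB·A·A·ACC·ACC·ACC·BB·BB·ACC·BB·BB
    A ↦ ACC
    B ↦ A
    C ↦ BB
    D ↦ DC

A->ACC, B->A, C->BB, D->DC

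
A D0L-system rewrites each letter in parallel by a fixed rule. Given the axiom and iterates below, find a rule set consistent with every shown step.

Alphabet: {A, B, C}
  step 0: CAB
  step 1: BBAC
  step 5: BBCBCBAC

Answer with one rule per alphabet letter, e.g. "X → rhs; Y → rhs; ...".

  step 0 ⇒ step 1: CAB ⇒ B·BA·C
    A ↦ BA
    B ↦ C
    C ↦ B

A->BA, B->C, C->B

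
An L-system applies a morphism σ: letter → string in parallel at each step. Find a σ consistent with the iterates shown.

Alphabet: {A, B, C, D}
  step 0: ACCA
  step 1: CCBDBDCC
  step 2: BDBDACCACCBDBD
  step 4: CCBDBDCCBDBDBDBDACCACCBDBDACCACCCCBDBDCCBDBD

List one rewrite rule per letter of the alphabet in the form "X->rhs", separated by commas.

A->CC, B->AC, C->BD, D->C

  step 1 ⇒ step 2: CCBDBDCC ⇒ BD·BD·AC·C·AC·C·BD·BD
    B ↦ AC
    C ↦ BD
    D ↦ C
  step 0 ⇒ step 1: ACCA ⇒ CC·BD·BD·CC
    A ↦ CC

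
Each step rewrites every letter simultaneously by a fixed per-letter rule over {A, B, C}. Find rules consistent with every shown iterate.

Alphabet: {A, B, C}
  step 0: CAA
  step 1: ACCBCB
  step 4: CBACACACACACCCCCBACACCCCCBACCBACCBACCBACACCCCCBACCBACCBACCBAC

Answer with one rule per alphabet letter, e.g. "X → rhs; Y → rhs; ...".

  step 0 ⇒ step 1: CAA ⇒ AC·CB·CB
    A ↦ CB
    C ↦ AC
    B ↦ CCC  (constrained at step 1)

A->CB, B->CCC, C->AC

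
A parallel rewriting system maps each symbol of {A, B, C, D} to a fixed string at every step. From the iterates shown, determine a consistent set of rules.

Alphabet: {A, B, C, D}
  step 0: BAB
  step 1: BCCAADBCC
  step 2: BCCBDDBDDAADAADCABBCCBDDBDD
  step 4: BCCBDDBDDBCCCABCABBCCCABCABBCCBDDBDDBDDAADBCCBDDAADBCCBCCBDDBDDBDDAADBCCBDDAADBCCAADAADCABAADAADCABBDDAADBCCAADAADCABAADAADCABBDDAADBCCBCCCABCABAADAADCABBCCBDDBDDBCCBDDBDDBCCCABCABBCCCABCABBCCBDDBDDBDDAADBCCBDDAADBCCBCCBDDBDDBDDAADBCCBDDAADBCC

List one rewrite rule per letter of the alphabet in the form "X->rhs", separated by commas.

  step 1 ⇒ step 2: BCCAADBCC ⇒ BCC·BDD·BDD·AAD·AAD·CAB·BCC·BDD·BDD
    A ↦ AAD
    B ↦ BCC
    C ↦ BDD
    D ↦ CAB

A->AAD, B->BCC, C->BDD, D->CAB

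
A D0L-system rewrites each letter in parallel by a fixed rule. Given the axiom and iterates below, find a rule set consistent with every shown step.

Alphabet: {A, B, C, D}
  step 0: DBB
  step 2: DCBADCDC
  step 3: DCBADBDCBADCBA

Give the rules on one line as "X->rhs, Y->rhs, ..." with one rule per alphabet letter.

  step 2 ⇒ step 3: DCBADCDC ⇒ DC·BA·D·B·DC·BA·DC·BA
    A ↦ B
    B ↦ D
    C ↦ BA
    D ↦ DC

A->B, B->D, C->BA, D->DC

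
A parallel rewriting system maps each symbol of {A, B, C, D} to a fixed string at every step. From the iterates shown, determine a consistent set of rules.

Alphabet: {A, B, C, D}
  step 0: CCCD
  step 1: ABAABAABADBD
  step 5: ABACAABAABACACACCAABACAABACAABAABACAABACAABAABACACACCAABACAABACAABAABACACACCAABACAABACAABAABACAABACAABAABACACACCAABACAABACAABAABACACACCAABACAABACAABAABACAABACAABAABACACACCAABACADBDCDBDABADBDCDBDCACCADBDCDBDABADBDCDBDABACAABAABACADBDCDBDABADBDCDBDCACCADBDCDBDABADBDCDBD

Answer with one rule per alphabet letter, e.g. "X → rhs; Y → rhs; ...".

A->CA, B->C, C->ABA, D->DBD

  step 0 ⇒ step 1: CCCD ⇒ ABA·ABA·ABA·DBD
    C ↦ ABA
    D ↦ DBD
    A ↦ CA  (constrained at step 1)
    B ↦ C  (constrained at step 1)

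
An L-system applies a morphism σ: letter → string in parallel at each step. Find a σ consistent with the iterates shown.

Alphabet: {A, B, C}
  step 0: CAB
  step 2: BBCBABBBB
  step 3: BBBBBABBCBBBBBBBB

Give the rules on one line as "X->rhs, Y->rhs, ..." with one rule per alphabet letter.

A->C, B->BB, C->BA

  step 2 ⇒ step 3: BBCBABBBB ⇒ BB·BB·BA·BB·C·BB·BB·BB·BB
    A ↦ C
    B ↦ BB
    C ↦ BA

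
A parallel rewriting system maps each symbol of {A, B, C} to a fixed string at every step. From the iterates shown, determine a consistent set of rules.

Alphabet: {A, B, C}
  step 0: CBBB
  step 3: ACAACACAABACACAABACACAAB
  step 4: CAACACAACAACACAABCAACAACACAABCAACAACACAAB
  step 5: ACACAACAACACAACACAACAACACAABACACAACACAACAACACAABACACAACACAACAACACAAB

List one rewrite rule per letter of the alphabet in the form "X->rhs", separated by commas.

  step 4 ⇒ step 5: CAACACAACAACACAABCAACAACACAABCAACAACACAAB ⇒ A·CA·CA·A·CA·A·CA·CA·A·CA·CA·A·CA·A·CA·CA·AB·A·CA·CA·A·CA·CA·A·CA·A·CA·CA·AB·A·CA·CA·A·CA·CA·A·CA·A·CA·CA·AB
    A ↦ CA
    B ↦ AB
    C ↦ A

A->CA, B->AB, C->A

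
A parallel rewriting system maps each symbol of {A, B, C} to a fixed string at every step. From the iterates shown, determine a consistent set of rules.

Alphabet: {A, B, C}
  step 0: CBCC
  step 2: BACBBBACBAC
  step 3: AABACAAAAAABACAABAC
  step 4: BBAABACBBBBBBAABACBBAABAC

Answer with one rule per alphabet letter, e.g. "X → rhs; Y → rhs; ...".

A->B, B->AA, C->AC

  step 3 ⇒ step 4: AABACAAAAAABACAABAC ⇒ B·B·AA·B·AC·B·B·B·B·B·B·AA·B·AC·B·B·AA·B·AC
    A ↦ B
    B ↦ AA
    C ↦ AC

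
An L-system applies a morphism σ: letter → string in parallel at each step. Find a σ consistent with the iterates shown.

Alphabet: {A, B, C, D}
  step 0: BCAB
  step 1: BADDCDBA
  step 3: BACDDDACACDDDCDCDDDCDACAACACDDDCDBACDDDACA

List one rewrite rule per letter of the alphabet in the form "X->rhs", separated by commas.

  step 0 ⇒ step 1: BCAB ⇒ BA·DD·CD·BA
    A ↦ CD
    B ↦ BA
    C ↦ DD
    D ↦ ACA  (constrained at step 1)

A->CD, B->BA, C->DD, D->ACA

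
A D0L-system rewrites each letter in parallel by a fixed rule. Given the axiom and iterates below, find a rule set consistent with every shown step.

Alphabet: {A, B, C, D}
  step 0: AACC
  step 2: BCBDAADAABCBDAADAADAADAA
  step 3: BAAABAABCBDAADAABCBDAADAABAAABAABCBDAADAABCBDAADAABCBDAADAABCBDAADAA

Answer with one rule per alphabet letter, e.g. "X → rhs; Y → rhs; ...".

  step 2 ⇒ step 3: BCBDAADAABCBDAADAADAADAA ⇒ BAA·A·BAA·BCB·DAA·DAA·BCB·DAA·DAA·BAA·A·BAA·BCB·DAA·DAA·BCB·DAA·DAA·BCB·DAA·DAA·BCB·DAA·DAA
    A ↦ DAA
    B ↦ BAA
    C ↦ A
    D ↦ BCB

A->DAA, B->BAA, C->A, D->BCB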